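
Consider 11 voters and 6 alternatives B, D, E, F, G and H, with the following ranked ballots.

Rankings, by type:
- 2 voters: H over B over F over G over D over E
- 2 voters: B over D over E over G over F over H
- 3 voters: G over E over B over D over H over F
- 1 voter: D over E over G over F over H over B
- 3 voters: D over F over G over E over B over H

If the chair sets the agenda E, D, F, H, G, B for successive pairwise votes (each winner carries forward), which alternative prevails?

Round 1: E vs D — 3–8, D advances.
Round 2: D vs F — 9–2, D advances.
Round 3: D vs H — 9–2, D advances.
Round 4: D vs G — 6–5, D advances.
Round 5: D vs B — 4–7, B advances.
B survives the agenda.

B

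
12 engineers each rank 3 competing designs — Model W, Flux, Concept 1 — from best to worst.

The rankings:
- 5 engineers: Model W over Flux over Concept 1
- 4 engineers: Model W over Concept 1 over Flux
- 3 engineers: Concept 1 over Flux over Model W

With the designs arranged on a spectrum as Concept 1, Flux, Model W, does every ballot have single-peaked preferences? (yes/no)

Axis positions: Concept 1=1, Flux=2, Model W=3.
Ballot type 1 (peak Model W at position 3): ranking walks positions 3-2-1, expanding outward from the peak — single-peaked.
Ballot type 2: ranking walks positions 3-1-2; Concept 1 is ranked above Flux even though Flux lies between Concept 1 and the peak Model W on the axis — preferences dip and rise again. Not single-peaked.
Ballot type 3 (peak Concept 1 at position 1): ranking walks positions 1-2-3, expanding outward from the peak — single-peaked.
Ballot type 2 violates single-peakedness, so the profile is not single-peaked on this axis.

no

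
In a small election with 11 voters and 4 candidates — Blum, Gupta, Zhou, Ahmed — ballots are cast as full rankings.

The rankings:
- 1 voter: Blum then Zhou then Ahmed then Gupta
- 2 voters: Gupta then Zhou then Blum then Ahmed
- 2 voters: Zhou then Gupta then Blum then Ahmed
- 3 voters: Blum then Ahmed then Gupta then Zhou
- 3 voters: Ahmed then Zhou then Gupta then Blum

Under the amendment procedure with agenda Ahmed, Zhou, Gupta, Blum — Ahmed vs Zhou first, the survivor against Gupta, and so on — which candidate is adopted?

Round 1: Ahmed vs Zhou — 6–5, Ahmed advances.
Round 2: Ahmed vs Gupta — 7–4, Ahmed advances.
Round 3: Ahmed vs Blum — 3–8, Blum advances.
Blum survives the agenda.

Blum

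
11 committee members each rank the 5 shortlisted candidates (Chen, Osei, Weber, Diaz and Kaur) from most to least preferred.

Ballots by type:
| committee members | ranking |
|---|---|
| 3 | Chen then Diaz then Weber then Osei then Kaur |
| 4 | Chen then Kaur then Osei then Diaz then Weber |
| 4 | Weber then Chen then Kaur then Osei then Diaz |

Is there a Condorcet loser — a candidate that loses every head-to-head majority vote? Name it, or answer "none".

none

Head-to-head results (11 committee members):
Chen vs Osei: Chen, 11–0.
Chen vs Weber: Chen, 7–4.
Chen vs Diaz: 3+4+4 = 11 for Chen, 0 for Diaz — Chen by 11–0.
Chen vs Kaur: Chen, 11–0.
Osei vs Weber: Osei is ranked higher on 4 ballots, Weber on 7. Weber wins 7–4.
Osei vs Diaz: 8 to 3, Osei.
Osei vs Kaur: Osei preferred on 3 ballots; Kaur wins 8–3.
Weber vs Diaz: 4 for Weber, 7 for Diaz — Diaz by 7–4.
Weber vs Kaur: 3+4 = 7 for Weber, 4 for Kaur — Weber by 7–4.
Diaz vs Kaur: Diaz preferred on 3 ballots; Kaur wins 8–3.
No candidate is winless: Chen beats Osei; Osei beats Diaz; Weber beats Osei; Diaz beats Weber; Kaur beats Osei. There is no Condorcet loser.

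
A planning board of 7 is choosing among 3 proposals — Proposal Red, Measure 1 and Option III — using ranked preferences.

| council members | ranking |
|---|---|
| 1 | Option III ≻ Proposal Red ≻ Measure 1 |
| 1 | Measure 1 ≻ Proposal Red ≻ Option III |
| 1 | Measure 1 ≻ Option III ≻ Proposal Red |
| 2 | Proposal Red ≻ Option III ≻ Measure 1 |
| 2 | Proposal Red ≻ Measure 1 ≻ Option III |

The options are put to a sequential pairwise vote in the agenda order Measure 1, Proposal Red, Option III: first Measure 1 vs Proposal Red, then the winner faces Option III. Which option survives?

Proposal Red

Round 1: Measure 1 vs Proposal Red — 2–5, Proposal Red advances.
Round 2: Proposal Red vs Option III — 5–2, Proposal Red advances.
Proposal Red survives the agenda.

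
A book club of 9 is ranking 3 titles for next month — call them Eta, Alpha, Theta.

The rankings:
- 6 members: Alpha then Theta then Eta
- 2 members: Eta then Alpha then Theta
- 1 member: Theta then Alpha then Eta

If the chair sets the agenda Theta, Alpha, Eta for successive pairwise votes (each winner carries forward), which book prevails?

Round 1: Theta vs Alpha — 1–8, Alpha advances.
Round 2: Alpha vs Eta — 7–2, Alpha advances.
The agenda winner is Alpha.

Alpha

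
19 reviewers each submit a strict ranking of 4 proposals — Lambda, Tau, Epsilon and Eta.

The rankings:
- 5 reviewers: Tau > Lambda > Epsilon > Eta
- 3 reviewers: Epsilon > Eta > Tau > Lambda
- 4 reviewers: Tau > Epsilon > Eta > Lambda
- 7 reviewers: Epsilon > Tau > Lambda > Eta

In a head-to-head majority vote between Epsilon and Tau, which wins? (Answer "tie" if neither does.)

Epsilon

Ballots ranking Epsilon above Tau: 3 + 7 = 10.
Ballots ranking Tau above Epsilon: 19 − 10 = 9.
Epsilon wins the head-to-head 10–9.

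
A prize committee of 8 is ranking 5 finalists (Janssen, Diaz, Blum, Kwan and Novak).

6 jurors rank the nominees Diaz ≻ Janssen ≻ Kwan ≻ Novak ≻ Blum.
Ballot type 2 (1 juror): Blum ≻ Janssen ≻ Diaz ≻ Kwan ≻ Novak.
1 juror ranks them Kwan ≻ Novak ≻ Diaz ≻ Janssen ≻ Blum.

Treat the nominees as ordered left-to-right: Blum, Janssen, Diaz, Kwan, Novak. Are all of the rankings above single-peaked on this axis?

yes

Axis positions: Blum=1, Janssen=2, Diaz=3, Kwan=4, Novak=5.
Ballot type 1 (peak Diaz at position 3): ranking walks positions 3-2-4-5-1, expanding outward from the peak — single-peaked.
Ballot type 2 (peak Blum at position 1): ranking walks positions 1-2-3-4-5, expanding outward from the peak — single-peaked.
Ballot type 3 (peak Kwan at position 4): ranking walks positions 4-5-3-2-1, expanding outward from the peak — single-peaked.
Every ranking is single-peaked on this axis.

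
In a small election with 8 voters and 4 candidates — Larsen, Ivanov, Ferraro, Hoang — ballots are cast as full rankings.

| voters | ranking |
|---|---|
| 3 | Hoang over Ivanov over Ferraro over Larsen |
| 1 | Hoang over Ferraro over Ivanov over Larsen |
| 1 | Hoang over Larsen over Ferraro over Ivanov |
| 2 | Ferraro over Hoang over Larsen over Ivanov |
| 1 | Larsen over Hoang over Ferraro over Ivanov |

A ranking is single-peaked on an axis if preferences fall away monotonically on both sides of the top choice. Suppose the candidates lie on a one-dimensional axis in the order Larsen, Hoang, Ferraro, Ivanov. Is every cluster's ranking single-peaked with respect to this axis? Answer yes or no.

no

Axis positions: Larsen=1, Hoang=2, Ferraro=3, Ivanov=4.
Cluster 1: ranking walks positions 2-4-3-1; Ivanov is ranked above Ferraro even though Ferraro lies between Ivanov and the peak Hoang on the axis — preferences dip and rise again. Not single-peaked.
Cluster 2 (peak Hoang at position 2): ranking walks positions 2-3-4-1, expanding outward from the peak — single-peaked.
Cluster 3 (peak Hoang at position 2): ranking walks positions 2-1-3-4, expanding outward from the peak — single-peaked.
Cluster 4 (peak Ferraro at position 3): ranking walks positions 3-2-1-4, expanding outward from the peak — single-peaked.
Cluster 5 (peak Larsen at position 1): ranking walks positions 1-2-3-4, expanding outward from the peak — single-peaked.
Cluster 1 violates single-peakedness, so the profile is not single-peaked on this axis.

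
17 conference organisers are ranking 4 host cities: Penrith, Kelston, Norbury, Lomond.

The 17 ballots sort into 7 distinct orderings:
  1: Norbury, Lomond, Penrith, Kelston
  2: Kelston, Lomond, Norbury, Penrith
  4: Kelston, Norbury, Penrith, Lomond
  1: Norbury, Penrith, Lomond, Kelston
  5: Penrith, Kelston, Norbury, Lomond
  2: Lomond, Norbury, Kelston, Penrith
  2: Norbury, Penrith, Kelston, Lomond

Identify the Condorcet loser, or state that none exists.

Lomond

Pairwise majorities:
Penrith vs Kelston: Penrith, 9–8.
Penrith vs Norbury: Penrith preferred on 5 ballots; Norbury wins 12–5.
Penrith vs Lomond: Penrith, 12–5.
Kelston vs Norbury: Kelston, 11–6.
Kelston vs Lomond: Kelston preferred on 2+4+5+2 = 13 ballots; Kelston wins 13–4.
Norbury vs Lomond: 13 to 4, Norbury.
Lomond loses to every other city — it is the Condorcet loser.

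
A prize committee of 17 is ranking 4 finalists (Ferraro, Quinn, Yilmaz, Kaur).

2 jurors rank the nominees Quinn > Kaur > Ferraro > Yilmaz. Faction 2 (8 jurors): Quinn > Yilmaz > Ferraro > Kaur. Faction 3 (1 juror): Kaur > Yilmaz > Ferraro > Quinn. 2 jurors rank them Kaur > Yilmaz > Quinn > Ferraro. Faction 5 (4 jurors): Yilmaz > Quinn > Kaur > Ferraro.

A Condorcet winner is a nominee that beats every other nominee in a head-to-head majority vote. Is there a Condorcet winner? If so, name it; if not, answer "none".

Quinn

Check each pair by majority over 17 ballots:
Ferraro vs Quinn: Ferraro preferred on 1 ballot; Quinn wins 16–1.
Ferraro vs Yilmaz: 2 for Ferraro, 15 for Yilmaz — Yilmaz by 15–2.
Ferraro vs Kaur: 8 for Ferraro, 9 for Kaur — Kaur by 9–8.
Quinn vs Yilmaz: Quinn preferred on 2+8 = 10 ballots; Quinn wins 10–7.
Quinn vs Kaur: 2+8+4 = 14 for Quinn, 3 for Kaur — Quinn by 14–3.
Yilmaz vs Kaur: 12 to 5, Yilmaz.
Quinn defeats every rival head-to-head and is the Condorcet winner.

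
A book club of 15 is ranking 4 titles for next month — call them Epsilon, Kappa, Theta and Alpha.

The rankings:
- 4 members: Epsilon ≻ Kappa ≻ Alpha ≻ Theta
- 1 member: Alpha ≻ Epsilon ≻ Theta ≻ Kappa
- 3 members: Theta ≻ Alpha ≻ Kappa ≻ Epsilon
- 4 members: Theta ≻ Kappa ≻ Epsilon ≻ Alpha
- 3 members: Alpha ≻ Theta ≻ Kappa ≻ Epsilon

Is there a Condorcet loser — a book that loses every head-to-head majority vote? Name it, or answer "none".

none

Pairwise majorities:
Epsilon vs Kappa: 4+1 = 5 for Epsilon, 10 for Kappa — Kappa by 10–5.
Epsilon vs Theta: Epsilon is ranked higher on 4+1 = 5 ballots, Theta on 10. Theta wins 10–5.
Epsilon vs Alpha: 4+4 = 8 for Epsilon, 7 for Alpha — Epsilon by 8–7.
Kappa vs Theta: Kappa is ranked higher on 4 ballots, Theta on 11. Theta wins 11–4.
Kappa–Alpha: Kappa 8–7.
Theta vs Alpha: 7 to 8, Alpha.
Each book has at least one pairwise win (Epsilon beats Alpha; Kappa beats Epsilon; Theta beats Epsilon; Alpha beats Theta) — no Condorcet loser.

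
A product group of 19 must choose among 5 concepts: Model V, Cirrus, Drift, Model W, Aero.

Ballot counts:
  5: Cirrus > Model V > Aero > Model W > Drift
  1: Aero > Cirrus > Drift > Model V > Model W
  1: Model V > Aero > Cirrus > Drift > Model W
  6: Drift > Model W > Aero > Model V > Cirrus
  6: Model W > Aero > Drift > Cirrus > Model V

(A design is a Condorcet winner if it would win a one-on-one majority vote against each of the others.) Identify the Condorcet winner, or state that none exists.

Model W

Pairwise majorities:
Model V vs Cirrus: Cirrus wins 12–7.
Model V–Drift: Drift 13–6.
Model V vs Model W: 7 to 12, Model W.
Model V vs Aero: Model V is ranked higher on 5+1 = 6 ballots, Aero on 13. Aero wins 13–6.
Cirrus vs Drift: Drift wins 12–7.
Cirrus vs Model W: 7 to 12, Model W.
Cirrus–Aero: Aero 14–5.
Drift–Model W: Model W 11–8.
Drift–Aero: Aero 13–6.
Model W vs Aero: Model W is ranked higher on 6+6 = 12 ballots, Aero on 7. Model W wins 12–7.
Model W defeats every rival head-to-head and is the Condorcet winner.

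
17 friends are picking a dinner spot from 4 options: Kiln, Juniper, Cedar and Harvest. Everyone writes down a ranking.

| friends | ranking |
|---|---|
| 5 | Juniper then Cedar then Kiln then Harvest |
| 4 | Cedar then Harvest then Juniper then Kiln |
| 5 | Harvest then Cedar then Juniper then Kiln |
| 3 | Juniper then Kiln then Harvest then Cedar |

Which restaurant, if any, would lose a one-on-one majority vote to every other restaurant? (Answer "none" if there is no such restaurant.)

Pairwise majorities:
Kiln vs Juniper: Kiln preferred on 0 ballots; Juniper wins 17–0.
Kiln vs Cedar: Cedar wins 14–3.
Kiln vs Harvest: Kiln preferred on 5+3 = 8 ballots; Harvest wins 9–8.
Juniper vs Cedar: 8 to 9, Cedar.
Juniper vs Harvest: Harvest, 9–8.
Cedar vs Harvest: 5+4 = 9 for Cedar, 8 for Harvest — Cedar by 9–8.
Kiln is beaten in every head-to-head and is the Condorcet loser.

Kiln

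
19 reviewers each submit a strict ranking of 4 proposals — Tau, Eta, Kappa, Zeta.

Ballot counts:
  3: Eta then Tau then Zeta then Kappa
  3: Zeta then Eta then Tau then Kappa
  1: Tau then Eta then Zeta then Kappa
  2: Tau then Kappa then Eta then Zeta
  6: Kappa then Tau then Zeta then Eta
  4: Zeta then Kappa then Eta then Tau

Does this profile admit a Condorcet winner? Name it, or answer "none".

Head-to-head results (19 reviewers):
Tau vs Eta: Eta wins 10–9.
Tau vs Kappa: Kappa, 10–9.
Tau vs Zeta: Tau, 12–7.
Eta–Kappa: Kappa 12–7.
Eta vs Zeta: Zeta wins 13–6.
Kappa–Zeta: Zeta 11–8.
Each project drops at least one matchup (Tau loses to Eta; Eta loses to Kappa; Kappa loses to Zeta; Zeta loses to Tau); the cycle Tau → Zeta → Eta → Tau rules out a Condorcet winner.

none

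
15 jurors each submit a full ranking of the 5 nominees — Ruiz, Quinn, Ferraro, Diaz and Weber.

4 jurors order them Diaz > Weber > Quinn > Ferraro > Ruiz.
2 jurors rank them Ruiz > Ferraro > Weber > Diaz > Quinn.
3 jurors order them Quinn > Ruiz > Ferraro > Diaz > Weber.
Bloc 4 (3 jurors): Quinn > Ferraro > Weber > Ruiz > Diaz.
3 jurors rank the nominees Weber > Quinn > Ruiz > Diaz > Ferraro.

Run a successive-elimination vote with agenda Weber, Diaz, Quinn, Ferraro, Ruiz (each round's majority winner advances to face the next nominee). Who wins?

Ruiz

Round 1: Weber vs Diaz — 8–7, Weber advances.
Round 2: Weber vs Quinn — 9–6, Weber advances.
Round 3: Weber vs Ferraro — 7–8, Ferraro advances.
Round 4: Ferraro vs Ruiz — 7–8, Ruiz advances.
The agenda winner is Ruiz.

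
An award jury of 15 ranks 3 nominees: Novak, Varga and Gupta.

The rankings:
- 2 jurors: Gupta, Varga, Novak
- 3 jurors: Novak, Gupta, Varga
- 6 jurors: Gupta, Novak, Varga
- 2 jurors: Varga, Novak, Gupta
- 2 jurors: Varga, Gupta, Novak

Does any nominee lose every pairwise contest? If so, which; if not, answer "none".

Varga

Pairwise majorities:
Novak vs Varga: 3+6 = 9 for Novak, 6 for Varga — Novak by 9–6.
Novak vs Gupta: Gupta wins 10–5.
Varga vs Gupta: Varga is ranked higher on 2+2 = 4 ballots, Gupta on 11. Gupta wins 11–4.
Varga is beaten in every head-to-head and is the Condorcet loser.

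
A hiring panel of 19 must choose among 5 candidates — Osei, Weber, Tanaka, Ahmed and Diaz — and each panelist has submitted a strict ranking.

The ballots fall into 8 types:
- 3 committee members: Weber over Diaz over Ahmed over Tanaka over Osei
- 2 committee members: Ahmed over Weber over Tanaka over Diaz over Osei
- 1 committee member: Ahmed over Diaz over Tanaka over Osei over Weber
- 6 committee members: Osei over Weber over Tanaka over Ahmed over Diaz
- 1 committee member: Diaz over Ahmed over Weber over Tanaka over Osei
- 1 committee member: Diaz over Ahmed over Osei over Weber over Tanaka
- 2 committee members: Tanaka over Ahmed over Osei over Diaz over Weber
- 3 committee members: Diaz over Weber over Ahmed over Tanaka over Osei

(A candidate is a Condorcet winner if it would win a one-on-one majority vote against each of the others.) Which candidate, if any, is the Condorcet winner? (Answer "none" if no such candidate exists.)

none

Head-to-head results (19 committee members):
Osei vs Weber: Osei wins 10–9.
Osei vs Tanaka: Tanaka, 12–7.
Osei vs Ahmed: Ahmed wins 13–6.
Osei vs Diaz: Diaz, 11–8.
Weber vs Tanaka: Weber wins 16–3.
Weber–Ahmed: Weber 12–7.
Weber vs Diaz: Weber wins 11–8.
Tanaka vs Ahmed: Ahmed, 11–8.
Tanaka vs Diaz: Tanaka wins 10–9.
Ahmed vs Diaz: Ahmed wins 11–8.
Every candidate loses at least once (Osei loses to Tanaka; Weber loses to Osei; Tanaka loses to Weber; Ahmed loses to Weber; Diaz loses to Weber). The majority relation contains the cycle Osei → Weber → Tanaka → Osei, so there is no Condorcet winner.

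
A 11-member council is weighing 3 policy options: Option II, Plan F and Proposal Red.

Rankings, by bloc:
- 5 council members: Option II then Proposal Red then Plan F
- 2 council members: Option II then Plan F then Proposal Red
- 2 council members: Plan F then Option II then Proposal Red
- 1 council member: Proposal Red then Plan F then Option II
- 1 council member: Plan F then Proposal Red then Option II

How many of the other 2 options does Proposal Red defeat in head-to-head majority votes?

1

Proposal Red against each rival (11 council members):
Proposal Red–Option II: Option II 9–2.
Proposal Red vs Plan F: Proposal Red, 6–5.
Proposal Red beats Plan F; loses to Option II — 1 pairwise win.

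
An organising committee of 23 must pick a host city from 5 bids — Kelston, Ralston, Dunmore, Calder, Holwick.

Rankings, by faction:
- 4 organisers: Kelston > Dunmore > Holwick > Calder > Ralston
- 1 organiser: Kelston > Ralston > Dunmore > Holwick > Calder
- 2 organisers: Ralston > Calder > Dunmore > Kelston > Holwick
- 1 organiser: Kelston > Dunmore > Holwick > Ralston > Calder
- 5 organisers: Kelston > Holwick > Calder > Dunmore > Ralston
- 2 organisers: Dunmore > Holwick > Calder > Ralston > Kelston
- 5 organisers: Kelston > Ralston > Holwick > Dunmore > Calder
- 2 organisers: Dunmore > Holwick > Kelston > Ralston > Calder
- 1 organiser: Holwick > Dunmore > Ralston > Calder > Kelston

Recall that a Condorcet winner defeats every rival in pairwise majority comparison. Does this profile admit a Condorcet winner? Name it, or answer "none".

Check each pair by majority over 23 ballots:
Kelston vs Ralston: 4+1+1+5+5+2 = 18 for Kelston, 5 for Ralston — Kelston by 18–5.
Kelston vs Dunmore: Kelston is ranked higher on 4+1+1+5+5 = 16 ballots, Dunmore on 7. Kelston wins 16–7.
Kelston vs Calder: Kelston preferred on 4+1+1+5+5+2 = 18 ballots; Kelston wins 18–5.
Kelston vs Holwick: 18 to 5, Kelston.
Ralston vs Dunmore: Ralston preferred on 1+2+5 = 8 ballots; Dunmore wins 15–8.
Ralston vs Calder: 12 to 11, Ralston.
Ralston vs Holwick: 8 to 15, Holwick.
Dunmore vs Calder: 16 for Dunmore, 7 for Calder — Dunmore by 16–7.
Dunmore vs Holwick: 12 to 11, Dunmore.
Calder vs Holwick: Calder preferred on 2 ballots; Holwick wins 21–2.
Kelston wins every pairwise contest, so Kelston is the Condorcet winner.

Kelston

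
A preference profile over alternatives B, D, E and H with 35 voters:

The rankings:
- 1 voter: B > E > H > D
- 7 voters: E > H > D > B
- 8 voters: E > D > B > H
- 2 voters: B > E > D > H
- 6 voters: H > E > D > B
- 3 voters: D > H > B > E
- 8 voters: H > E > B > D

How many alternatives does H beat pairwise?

H against each rival (35 voters):
H–B: H 24–11.
H vs D: H wins 22–13.
H vs E: 6+3+8 = 17 for H, 18 for E — E by 18–17.
H beats B, D; loses to E — 2 pairwise wins.

2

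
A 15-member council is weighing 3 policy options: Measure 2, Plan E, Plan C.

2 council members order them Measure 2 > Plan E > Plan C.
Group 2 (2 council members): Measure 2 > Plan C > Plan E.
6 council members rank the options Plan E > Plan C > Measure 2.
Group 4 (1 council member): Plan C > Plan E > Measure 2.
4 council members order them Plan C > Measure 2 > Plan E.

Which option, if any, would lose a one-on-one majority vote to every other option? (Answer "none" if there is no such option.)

none

Head-to-head results (15 council members):
Measure 2–Plan E: Measure 2 8–7.
Measure 2 vs Plan C: Measure 2 is ranked higher on 2+2 = 4 ballots, Plan C on 11. Plan C wins 11–4.
Plan E vs Plan C: Plan E preferred on 2+6 = 8 ballots; Plan E wins 8–7.
Each option has at least one pairwise win (Measure 2 beats Plan E; Plan E beats Plan C; Plan C beats Measure 2) — no Condorcet loser.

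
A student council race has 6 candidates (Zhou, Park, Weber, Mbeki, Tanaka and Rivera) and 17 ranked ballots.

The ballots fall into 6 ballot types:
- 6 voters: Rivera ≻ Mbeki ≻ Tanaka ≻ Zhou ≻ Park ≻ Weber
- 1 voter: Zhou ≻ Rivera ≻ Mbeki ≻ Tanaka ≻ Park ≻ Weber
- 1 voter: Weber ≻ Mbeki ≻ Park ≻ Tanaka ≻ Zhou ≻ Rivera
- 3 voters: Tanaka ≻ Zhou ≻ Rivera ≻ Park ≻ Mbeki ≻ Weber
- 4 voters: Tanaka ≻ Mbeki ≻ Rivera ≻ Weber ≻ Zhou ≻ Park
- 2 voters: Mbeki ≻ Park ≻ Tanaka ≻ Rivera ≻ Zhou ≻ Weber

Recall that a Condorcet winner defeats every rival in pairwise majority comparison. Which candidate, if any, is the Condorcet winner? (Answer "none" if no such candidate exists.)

Check each pair by majority over 17 ballots:
Zhou vs Park: Zhou is ranked higher on 6+1+3+4 = 14 ballots, Park on 3. Zhou wins 14–3.
Zhou vs Weber: Zhou preferred on 6+1+3+2 = 12 ballots; Zhou wins 12–5.
Zhou vs Mbeki: Zhou preferred on 1+3 = 4 ballots; Mbeki wins 13–4.
Zhou vs Tanaka: 1 for Zhou, 16 for Tanaka — Tanaka by 16–1.
Zhou vs Rivera: Rivera wins 12–5.
Park–Weber: Park 12–5.
Park–Mbeki: Mbeki 14–3.
Park vs Tanaka: 3 to 14, Tanaka.
Park vs Rivera: Rivera, 14–3.
Weber–Mbeki: Mbeki 16–1.
Weber vs Tanaka: Weber is ranked higher on 1 ballot, Tanaka on 16. Tanaka wins 16–1.
Weber–Rivera: Rivera 16–1.
Mbeki vs Tanaka: Mbeki preferred on 6+1+1+2 = 10 ballots; Mbeki wins 10–7.
Mbeki vs Rivera: Mbeki preferred on 1+4+2 = 7 ballots; Rivera wins 10–7.
Tanaka vs Rivera: Tanaka, 10–7.
No candidate is unbeaten: Zhou loses to Mbeki; Park loses to Zhou; Weber loses to Zhou; Mbeki loses to Rivera; Tanaka loses to Mbeki; Rivera loses to Tanaka. In particular Mbeki → Tanaka → Rivera → Mbeki is a majority cycle — no Condorcet winner exists.

none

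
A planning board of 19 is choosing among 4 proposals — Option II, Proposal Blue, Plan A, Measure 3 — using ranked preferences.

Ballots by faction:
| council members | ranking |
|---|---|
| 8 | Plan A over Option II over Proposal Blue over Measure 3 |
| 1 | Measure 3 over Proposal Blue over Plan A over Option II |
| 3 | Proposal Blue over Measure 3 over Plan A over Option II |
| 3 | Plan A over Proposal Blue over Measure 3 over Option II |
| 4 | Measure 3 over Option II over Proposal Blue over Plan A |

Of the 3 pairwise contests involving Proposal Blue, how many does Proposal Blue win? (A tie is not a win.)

1

Proposal Blue against each rival (19 council members):
Proposal Blue vs Option II: 7 to 12, Option II.
Proposal Blue vs Plan A: Proposal Blue preferred on 1+3+4 = 8 ballots; Plan A wins 11–8.
Proposal Blue vs Measure 3: Proposal Blue is ranked higher on 8+3+3 = 14 ballots, Measure 3 on 5. Proposal Blue wins 14–5.
Proposal Blue beats Measure 3; loses to Option II, Plan A — 1 pairwise win.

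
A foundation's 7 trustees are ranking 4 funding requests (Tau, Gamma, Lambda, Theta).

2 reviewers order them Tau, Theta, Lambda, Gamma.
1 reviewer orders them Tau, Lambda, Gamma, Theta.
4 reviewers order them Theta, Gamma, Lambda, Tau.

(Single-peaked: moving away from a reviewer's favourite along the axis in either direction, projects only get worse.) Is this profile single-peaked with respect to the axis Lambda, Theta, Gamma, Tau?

no

Axis positions: Lambda=1, Theta=2, Gamma=3, Tau=4.
Ballot type 1: ranking walks positions 4-2-1-3; Theta is ranked above Gamma even though Gamma lies between Theta and the peak Tau on the axis — preferences dip and rise again. Not single-peaked.
Ballot type 2: ranking walks positions 4-1-3-2; Lambda is ranked above Gamma even though Gamma lies between Lambda and the peak Tau on the axis — preferences dip and rise again. Not single-peaked.
Ballot type 3 (peak Theta at position 2): ranking walks positions 2-3-1-4, expanding outward from the peak — single-peaked.
Ballot type 1 violates single-peakedness, so the profile is not single-peaked on this axis.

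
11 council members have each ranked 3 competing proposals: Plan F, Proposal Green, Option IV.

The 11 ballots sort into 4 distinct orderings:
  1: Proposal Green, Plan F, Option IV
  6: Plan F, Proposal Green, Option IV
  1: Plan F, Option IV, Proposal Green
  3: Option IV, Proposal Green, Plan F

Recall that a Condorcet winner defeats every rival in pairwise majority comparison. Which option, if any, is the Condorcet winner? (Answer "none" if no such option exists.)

Plan F

Head-to-head results (11 council members):
Plan F vs Proposal Green: Plan F, 7–4.
Plan F–Option IV: Plan F 8–3.
Proposal Green vs Option IV: Proposal Green wins 7–4.
Plan F beats each of Proposal Green, Option IV — Plan F is the Condorcet winner.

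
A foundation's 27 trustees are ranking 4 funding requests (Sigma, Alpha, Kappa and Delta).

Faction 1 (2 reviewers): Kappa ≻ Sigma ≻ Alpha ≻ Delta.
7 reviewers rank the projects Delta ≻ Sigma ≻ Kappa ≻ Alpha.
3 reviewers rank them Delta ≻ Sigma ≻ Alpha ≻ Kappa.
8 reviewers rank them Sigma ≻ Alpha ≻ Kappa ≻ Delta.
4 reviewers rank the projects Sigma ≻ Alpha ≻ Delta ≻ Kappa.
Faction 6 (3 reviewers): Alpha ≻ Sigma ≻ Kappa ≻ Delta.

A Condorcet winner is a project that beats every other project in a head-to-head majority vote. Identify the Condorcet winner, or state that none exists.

Sigma

Check each pair by majority over 27 ballots:
Sigma vs Alpha: 2+7+3+8+4 = 24 for Sigma, 3 for Alpha — Sigma by 24–3.
Sigma vs Kappa: 7+3+8+4+3 = 25 for Sigma, 2 for Kappa — Sigma by 25–2.
Sigma vs Delta: 2+8+4+3 = 17 for Sigma, 10 for Delta — Sigma by 17–10.
Alpha vs Kappa: 3+8+4+3 = 18 for Alpha, 9 for Kappa — Alpha by 18–9.
Alpha vs Delta: 17 to 10, Alpha.
Kappa vs Delta: Kappa is ranked higher on 2+8+3 = 13 ballots, Delta on 14. Delta wins 14–13.
Only Sigma has no losses; Sigma is the Condorcet winner.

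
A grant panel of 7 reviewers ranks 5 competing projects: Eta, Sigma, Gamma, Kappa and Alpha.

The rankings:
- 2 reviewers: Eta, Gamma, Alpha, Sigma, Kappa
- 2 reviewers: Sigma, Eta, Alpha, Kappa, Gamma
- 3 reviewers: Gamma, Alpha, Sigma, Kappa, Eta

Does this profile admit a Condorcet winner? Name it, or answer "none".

none

Head-to-head results (7 reviewers):
Eta vs Sigma: 2 for Eta, 5 for Sigma — Sigma by 5–2.
Eta vs Gamma: 2+2 = 4 for Eta, 3 for Gamma — Eta by 4–3.
Eta–Kappa: Eta 4–3.
Eta–Alpha: Eta 4–3.
Sigma vs Gamma: Gamma wins 5–2.
Sigma vs Kappa: 7 to 0, Sigma.
Sigma vs Alpha: 2 to 5, Alpha.
Gamma vs Kappa: Gamma, 5–2.
Gamma vs Alpha: Gamma preferred on 2+3 = 5 ballots; Gamma wins 5–2.
Kappa–Alpha: Alpha 7–0.
No project is unbeaten: Eta loses to Sigma; Sigma loses to Gamma; Gamma loses to Eta; Kappa loses to Eta; Alpha loses to Eta. In particular Eta beats Gamma beats Sigma beats Eta is a majority cycle — no Condorcet winner exists.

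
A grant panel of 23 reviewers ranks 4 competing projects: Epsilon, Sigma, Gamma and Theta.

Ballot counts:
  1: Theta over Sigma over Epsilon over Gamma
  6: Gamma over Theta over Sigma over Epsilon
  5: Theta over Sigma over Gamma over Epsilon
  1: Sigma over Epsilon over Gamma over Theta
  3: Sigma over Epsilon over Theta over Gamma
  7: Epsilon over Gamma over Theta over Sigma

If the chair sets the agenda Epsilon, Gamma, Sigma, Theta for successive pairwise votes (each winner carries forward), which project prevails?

Theta

Round 1: Epsilon vs Gamma — 12–11, Epsilon advances.
Round 2: Epsilon vs Sigma — 7–16, Sigma advances.
Round 3: Sigma vs Theta — 4–19, Theta advances.
The agenda winner is Theta.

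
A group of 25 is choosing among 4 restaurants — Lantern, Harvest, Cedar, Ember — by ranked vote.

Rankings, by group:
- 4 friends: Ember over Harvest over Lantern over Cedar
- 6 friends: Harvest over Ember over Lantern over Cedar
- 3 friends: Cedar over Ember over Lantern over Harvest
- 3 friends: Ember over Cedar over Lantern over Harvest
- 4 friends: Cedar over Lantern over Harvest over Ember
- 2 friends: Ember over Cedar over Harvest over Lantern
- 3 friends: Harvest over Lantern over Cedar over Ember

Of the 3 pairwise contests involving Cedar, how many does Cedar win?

0

Cedar against each rival (25 friends):
Cedar vs Lantern: 12 to 13, Lantern.
Cedar vs Harvest: 12 to 13, Harvest.
Cedar–Ember: Ember 15–10.
Cedar beats no one; loses to Lantern, Harvest, Ember — 0 pairwise wins.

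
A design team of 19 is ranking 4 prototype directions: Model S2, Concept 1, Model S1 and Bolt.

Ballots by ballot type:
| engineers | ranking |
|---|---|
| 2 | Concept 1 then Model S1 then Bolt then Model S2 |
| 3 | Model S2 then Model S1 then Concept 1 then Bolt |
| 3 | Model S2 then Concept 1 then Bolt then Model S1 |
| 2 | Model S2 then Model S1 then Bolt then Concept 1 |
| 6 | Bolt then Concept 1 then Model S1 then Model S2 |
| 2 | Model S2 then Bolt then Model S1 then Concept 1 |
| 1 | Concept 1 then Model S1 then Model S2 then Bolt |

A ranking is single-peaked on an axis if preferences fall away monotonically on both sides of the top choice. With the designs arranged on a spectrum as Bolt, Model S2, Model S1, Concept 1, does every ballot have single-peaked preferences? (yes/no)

no

Axis positions: Bolt=1, Model S2=2, Model S1=3, Concept 1=4.
Ballot type 1: ranking walks positions 4-3-1-2; Bolt is ranked above Model S2 even though Model S2 lies between Bolt and the peak Concept 1 on the axis — preferences dip and rise again. Not single-peaked.
Ballot type 2 (peak Model S2 at position 2): ranking walks positions 2-3-4-1, expanding outward from the peak — single-peaked.
Ballot type 3: ranking walks positions 2-4-1-3; Concept 1 is ranked above Model S1 even though Model S1 lies between Concept 1 and the peak Model S2 on the axis — preferences dip and rise again. Not single-peaked.
Ballot type 4 (peak Model S2 at position 2): ranking walks positions 2-3-1-4, expanding outward from the peak — single-peaked.
Ballot type 5: ranking walks positions 1-4-3-2; Concept 1 is ranked above Model S2 even though Model S2 lies between Concept 1 and the peak Bolt on the axis — preferences dip and rise again. Not single-peaked.
Ballot type 6 (peak Model S2 at position 2): ranking walks positions 2-1-3-4, expanding outward from the peak — single-peaked.
Ballot type 7 (peak Concept 1 at position 4): ranking walks positions 4-3-2-1, expanding outward from the peak — single-peaked.
Ballot type 1 violates single-peakedness, so the profile is not single-peaked on this axis.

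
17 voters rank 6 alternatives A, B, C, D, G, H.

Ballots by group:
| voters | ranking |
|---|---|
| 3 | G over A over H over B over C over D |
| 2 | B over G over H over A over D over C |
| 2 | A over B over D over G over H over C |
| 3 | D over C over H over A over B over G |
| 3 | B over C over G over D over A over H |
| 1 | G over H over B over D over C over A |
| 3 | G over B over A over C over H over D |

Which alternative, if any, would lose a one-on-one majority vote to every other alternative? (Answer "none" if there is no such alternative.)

Pairwise majorities:
A vs B: 8 to 9, B.
A vs C: 3+2+2+3 = 10 for A, 7 for C — A by 10–7.
A vs D: 10 to 7, A.
A vs G: 2+3 = 5 for A, 12 for G — G by 12–5.
A vs H: A preferred on 3+2+3+3 = 11 ballots; A wins 11–6.
B vs C: B wins 14–3.
B vs D: 3+2+2+3+1+3 = 14 for B, 3 for D — B by 14–3.
B vs G: B, 10–7.
B vs H: B, 10–7.
C vs D: 9 to 8, C.
C vs G: G wins 11–6.
C vs H: C preferred on 3+3+3 = 9 ballots; C wins 9–8.
D–G: G 12–5.
D vs H: D is ranked higher on 2+3+3 = 8 ballots, H on 9. H wins 9–8.
G vs H: G wins 14–3.
D loses to every other alternative — it is the Condorcet loser.

D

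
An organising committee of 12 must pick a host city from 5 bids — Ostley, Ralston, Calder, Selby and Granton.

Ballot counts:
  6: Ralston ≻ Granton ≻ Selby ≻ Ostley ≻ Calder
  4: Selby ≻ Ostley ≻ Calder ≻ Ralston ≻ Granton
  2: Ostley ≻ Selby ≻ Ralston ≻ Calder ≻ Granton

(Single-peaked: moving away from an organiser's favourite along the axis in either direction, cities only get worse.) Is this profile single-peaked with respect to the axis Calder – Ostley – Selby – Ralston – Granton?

yes

Axis positions: Calder=1, Ostley=2, Selby=3, Ralston=4, Granton=5.
Bloc 1 (peak Ralston at position 4): ranking walks positions 4-5-3-2-1, expanding outward from the peak — single-peaked.
Bloc 2 (peak Selby at position 3): ranking walks positions 3-2-1-4-5, expanding outward from the peak — single-peaked.
Bloc 3 (peak Ostley at position 2): ranking walks positions 2-3-4-1-5, expanding outward from the peak — single-peaked.
Every ranking is single-peaked on this axis.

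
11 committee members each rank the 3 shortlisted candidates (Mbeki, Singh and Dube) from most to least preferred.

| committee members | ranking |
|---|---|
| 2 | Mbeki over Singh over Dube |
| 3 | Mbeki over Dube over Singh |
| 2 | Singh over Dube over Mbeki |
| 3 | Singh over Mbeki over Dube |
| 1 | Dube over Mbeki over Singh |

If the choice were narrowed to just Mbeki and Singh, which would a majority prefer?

Ballots ranking Mbeki above Singh: 2 + 3 + 1 = 6.
Ballots ranking Singh above Mbeki: 11 − 6 = 5.
Mbeki wins the head-to-head 6–5.

Mbeki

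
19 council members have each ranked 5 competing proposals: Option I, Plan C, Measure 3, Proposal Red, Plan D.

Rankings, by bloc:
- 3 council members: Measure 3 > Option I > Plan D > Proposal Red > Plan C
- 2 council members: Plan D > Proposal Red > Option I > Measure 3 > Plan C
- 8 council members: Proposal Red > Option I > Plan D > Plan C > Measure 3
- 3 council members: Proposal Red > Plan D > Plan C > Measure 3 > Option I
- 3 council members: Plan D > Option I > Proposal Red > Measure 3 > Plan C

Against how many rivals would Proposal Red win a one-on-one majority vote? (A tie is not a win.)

4

Proposal Red against each rival (19 council members):
Proposal Red vs Option I: 2+8+3 = 13 for Proposal Red, 6 for Option I — Proposal Red by 13–6.
Proposal Red–Plan C: Proposal Red 19–0.
Proposal Red vs Measure 3: Proposal Red wins 16–3.
Proposal Red vs Plan D: Proposal Red preferred on 8+3 = 11 ballots; Proposal Red wins 11–8.
Proposal Red beats Option I, Plan C, Measure 3, Plan D — 4 pairwise wins.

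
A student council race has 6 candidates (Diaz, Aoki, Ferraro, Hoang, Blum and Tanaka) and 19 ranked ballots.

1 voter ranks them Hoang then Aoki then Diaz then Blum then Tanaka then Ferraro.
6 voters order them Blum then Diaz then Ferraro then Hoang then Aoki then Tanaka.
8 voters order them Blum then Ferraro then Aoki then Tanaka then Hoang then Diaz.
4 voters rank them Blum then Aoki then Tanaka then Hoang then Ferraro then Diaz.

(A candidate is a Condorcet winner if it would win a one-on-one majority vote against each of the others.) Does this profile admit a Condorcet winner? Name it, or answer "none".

Pairwise majorities:
Diaz vs Aoki: Aoki, 13–6.
Diaz vs Ferraro: Ferraro, 12–7.
Diaz vs Hoang: Hoang wins 13–6.
Diaz vs Blum: Blum, 18–1.
Diaz vs Tanaka: Tanaka wins 12–7.
Aoki–Ferraro: Ferraro 14–5.
Aoki vs Hoang: Aoki, 12–7.
Aoki vs Blum: Blum, 18–1.
Aoki vs Tanaka: Aoki, 19–0.
Ferraro–Hoang: Ferraro 14–5.
Ferraro vs Blum: Blum, 19–0.
Ferraro vs Tanaka: Ferraro wins 14–5.
Hoang vs Blum: Blum wins 18–1.
Hoang vs Tanaka: Tanaka, 12–7.
Blum vs Tanaka: Blum wins 19–0.
Only Blum has no losses; Blum is the Condorcet winner.

Blum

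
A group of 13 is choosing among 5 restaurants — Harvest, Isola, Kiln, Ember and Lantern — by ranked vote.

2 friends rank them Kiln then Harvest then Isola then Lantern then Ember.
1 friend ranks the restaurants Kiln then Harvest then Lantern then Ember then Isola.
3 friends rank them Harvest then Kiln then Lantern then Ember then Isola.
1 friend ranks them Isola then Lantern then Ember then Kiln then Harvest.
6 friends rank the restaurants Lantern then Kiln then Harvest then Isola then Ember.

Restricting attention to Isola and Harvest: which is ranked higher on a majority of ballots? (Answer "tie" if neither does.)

Harvest

Ballots ranking Isola above Harvest: 1.
Ballots ranking Harvest above Isola: 13 − 1 = 12.
Harvest wins the head-to-head 12–1.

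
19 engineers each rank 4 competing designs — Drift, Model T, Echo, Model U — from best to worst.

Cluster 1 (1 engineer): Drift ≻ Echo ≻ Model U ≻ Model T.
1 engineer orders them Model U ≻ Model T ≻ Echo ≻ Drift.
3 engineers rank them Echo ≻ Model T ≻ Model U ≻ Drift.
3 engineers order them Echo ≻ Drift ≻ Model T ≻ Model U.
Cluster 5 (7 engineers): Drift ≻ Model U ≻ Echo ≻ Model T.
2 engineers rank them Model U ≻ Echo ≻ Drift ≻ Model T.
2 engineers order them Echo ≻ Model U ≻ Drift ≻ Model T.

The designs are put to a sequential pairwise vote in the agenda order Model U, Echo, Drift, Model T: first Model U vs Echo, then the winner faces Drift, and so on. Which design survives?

Round 1: Model U vs Echo — 10–9, Model U advances.
Round 2: Model U vs Drift — 8–11, Drift advances.
Round 3: Drift vs Model T — 15–4, Drift advances.
Drift survives the agenda.

Drift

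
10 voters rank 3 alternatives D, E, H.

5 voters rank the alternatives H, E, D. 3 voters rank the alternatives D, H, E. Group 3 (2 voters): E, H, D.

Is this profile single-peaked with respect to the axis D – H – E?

Axis positions: D=1, H=2, E=3.
Group 1 (peak H at position 2): ranking walks positions 2-3-1, expanding outward from the peak — single-peaked.
Group 2 (peak D at position 1): ranking walks positions 1-2-3, expanding outward from the peak — single-peaked.
Group 3 (peak E at position 3): ranking walks positions 3-2-1, expanding outward from the peak — single-peaked.
Every ranking is single-peaked on this axis.

yes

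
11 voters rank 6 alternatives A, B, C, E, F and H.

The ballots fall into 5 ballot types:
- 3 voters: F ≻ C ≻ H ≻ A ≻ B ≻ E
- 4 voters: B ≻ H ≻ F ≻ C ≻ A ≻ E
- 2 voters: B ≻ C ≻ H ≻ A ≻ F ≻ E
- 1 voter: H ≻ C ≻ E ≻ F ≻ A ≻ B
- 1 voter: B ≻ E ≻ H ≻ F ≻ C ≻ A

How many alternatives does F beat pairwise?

F against each rival (11 voters):
F–A: F 9–2.
F vs B: B wins 7–4.
F vs C: 8 to 3, F.
F–E: F 9–2.
F vs H: 3 to 8, H.
F beats A, C, E; loses to B, H — 3 pairwise wins.

3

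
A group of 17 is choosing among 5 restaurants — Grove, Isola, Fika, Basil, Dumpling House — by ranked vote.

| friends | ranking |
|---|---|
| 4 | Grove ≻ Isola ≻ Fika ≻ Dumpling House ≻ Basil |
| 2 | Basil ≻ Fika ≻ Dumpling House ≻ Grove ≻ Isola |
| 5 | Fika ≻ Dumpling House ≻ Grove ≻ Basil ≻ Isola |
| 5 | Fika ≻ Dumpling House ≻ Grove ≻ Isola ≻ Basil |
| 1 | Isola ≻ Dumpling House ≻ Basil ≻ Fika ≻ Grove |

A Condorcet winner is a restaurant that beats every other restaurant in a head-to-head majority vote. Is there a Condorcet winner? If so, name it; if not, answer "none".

Fika

Head-to-head results (17 friends):
Grove vs Isola: Grove is ranked higher on 4+2+5+5 = 16 ballots, Isola on 1. Grove wins 16–1.
Grove–Fika: Fika 13–4.
Grove vs Basil: Grove wins 14–3.
Grove vs Dumpling House: 4 for Grove, 13 for Dumpling House — Dumpling House by 13–4.
Isola vs Fika: Fika, 12–5.
Isola vs Basil: Isola wins 10–7.
Isola vs Dumpling House: 5 to 12, Dumpling House.
Fika–Basil: Fika 14–3.
Fika vs Dumpling House: Fika, 16–1.
Basil vs Dumpling House: Basil is ranked higher on 2 ballots, Dumpling House on 15. Dumpling House wins 15–2.
Only Fika has no losses; Fika is the Condorcet winner.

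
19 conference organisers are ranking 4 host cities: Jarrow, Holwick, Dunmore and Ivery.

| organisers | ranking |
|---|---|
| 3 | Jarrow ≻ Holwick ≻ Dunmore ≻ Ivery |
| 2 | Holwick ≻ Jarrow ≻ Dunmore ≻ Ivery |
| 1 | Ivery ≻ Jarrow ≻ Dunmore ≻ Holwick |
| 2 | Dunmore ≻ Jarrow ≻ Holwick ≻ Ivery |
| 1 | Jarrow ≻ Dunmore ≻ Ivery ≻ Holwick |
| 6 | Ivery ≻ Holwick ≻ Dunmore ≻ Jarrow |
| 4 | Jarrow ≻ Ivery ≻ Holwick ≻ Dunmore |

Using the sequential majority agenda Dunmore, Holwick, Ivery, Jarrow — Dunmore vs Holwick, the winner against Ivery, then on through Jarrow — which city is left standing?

Round 1: Dunmore vs Holwick — 4–15, Holwick advances.
Round 2: Holwick vs Ivery — 7–12, Ivery advances.
Round 3: Ivery vs Jarrow — 7–12, Jarrow advances.
Jarrow survives the agenda.

Jarrow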